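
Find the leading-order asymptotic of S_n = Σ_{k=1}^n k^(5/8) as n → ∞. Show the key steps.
S_n ~ (8/13) · n^(13/8)

Integral comparison: Σ_{k=1}^n k^(5/8) = ∫_0^n x^(5/8) dx + O(n^(5/8)). The integral is n^(1 + 5/8) / (1 + 5/8) = n^((5+8)/8) / ((5+8)/8) = (8/13) · n^(13/8).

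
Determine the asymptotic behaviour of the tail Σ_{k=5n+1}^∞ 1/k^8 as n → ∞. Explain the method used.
Σ_{k>5n} 1/k^8 ~ 1/(7 · (5n)^7)

Compare to the integral: ∫_{5n}^∞ x^(−8) dx = [−x^(−7)/7]_{5n}^∞ = 1/((8−1)·(5n)^7). Euler-Maclaurin then gives
  Σ_{k>5n} 1/k^8 = ∫_{5n}^∞ dx/x^8 − 1/(2·(5n)^8) + O(1/(5n)^9).
(Equivalently this is ζ(8) − Σ_{k≤5n} 1/k^8.)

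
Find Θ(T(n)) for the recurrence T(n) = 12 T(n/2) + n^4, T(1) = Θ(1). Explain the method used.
T(n) = Θ(n^4)

log_2 12 ≈ 3.585. f(n) = n^4 dominates n^(log_2 12) since 4 > 3.585, and the regularity condition a·f(n/b) = 12·(n/2)^4 = (12/16)·n^4 ≤ c·f(n) holds with c = 12/16 ≈ 0.75 < 1. So this is Case 3: T(n) = Θ(f(n)) = Θ(n^4).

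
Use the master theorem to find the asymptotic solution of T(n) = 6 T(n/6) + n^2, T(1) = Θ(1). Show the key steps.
T(n) = Θ(n^2)

log_6 6 ≈ 1.000. f(n) = n^2 dominates n^(log_6 6) since 2 > 1.000, and the regularity condition a·f(n/b) = 6·(n/6)^2 = (6/36)·n^2 ≤ c·f(n) holds with c = 6/36 ≈ 0.167 < 1. So this is Case 3: T(n) = Θ(f(n)) = Θ(n^2).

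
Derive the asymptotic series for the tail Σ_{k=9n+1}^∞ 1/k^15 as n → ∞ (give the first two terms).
Σ_{k>9n} 1/k^15 = 1/(14 · (9n)^14) − 1/(2 · (9n)^15) + O(1/(9n)^16)

Compare to the integral: ∫_{9n}^∞ x^(−15) dx = [−x^(−14)/14]_{9n}^∞ = 1/((15−1)·(9n)^14). The Euler-Maclaurin correction adds −f(9n)/2 = −1/(2·(9n)^15). Euler-Maclaurin then gives
  Σ_{k>9n} 1/k^15 = ∫_{9n}^∞ dx/x^15 − 1/(2·(9n)^15) + O(1/(9n)^16).
(Equivalently this is ζ(15) − Σ_{k≤9n} 1/k^15.)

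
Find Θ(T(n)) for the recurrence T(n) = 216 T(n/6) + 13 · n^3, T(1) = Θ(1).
T(n) = Θ(n^3 log n)

log_6 216 = 3, and f(n) = 13 · n^3 = Θ(n^(log_6 216)). This is Case 2 of the master theorem: T(n) = Θ(f(n) · log n) = Θ(n^3 log n).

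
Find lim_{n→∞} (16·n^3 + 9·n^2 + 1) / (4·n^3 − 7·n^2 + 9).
lim = 16/4 = 4

For large n the leading n^3 terms dominate both numerator and denominator. Dividing top and bottom by n^3, every other term tends to 0, leaving 16/4 = 4.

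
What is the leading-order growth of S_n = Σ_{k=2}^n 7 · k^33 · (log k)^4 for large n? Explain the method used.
S_n ~ 7 · n^34 · (log n)^4 / 34

By integral comparison, S_n = ∫_1^n 7 · x^33 · (log x)^4 dx + O(n^33 · (log n)^4). For the integral, the leading term of ∫_1^n x^33 (log x)^4 dx is n^34/34 · (log n)^4 (by repeated integration by parts; each step lowers the log-exponent and produces a relatively O(1/log n) correction). Hence S_n ~ 7 · n^34 · (log n)^4 / 34.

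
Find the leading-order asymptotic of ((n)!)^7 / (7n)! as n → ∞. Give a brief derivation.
((n)!)^7/(7n)! ~ ((2π·n)^(6/2) / sqrt(7)) · 7^(−7·n)  →  0

Write N = n. Stirling: N! ~ sqrt(2π N)(N/e)^N and (7N)! ~ sqrt(2π·7N)·(7N/e)^(7N).
  (N!)^7/(7N)! ~ (2π N)^(7/2) (N/e)^(7N) / [sqrt(2π·7N) (7N/e)^(7N)]
     = (2π N)^(7/2) / sqrt(2π·7N) · (N/(7N))^(7N)
     = (2π N)^((7−1)/2) / sqrt(7) · 7^(−7N).
Since 7^7 > 1, the factor 7^(−7N) decays exponentially, so the ratio → 0. Substituting N = n gives the stated form.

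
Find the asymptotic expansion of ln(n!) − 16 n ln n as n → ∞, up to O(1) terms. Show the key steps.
ln(n!) − 16 n ln n = −15 n ln n − n + (1/2) ln(2π n) + O(1/n)

Stirling: ln((n)!) = n ln(n) − n + (1/2) ln(2π·n) + O(1/n).
Here n ln(n) = n ln n.
Subtract 16n ln n: leading term is (1 − 16) n ln n = −15 n ln n. The next term is −n. Then the (1/2) ln(2π·n) correction.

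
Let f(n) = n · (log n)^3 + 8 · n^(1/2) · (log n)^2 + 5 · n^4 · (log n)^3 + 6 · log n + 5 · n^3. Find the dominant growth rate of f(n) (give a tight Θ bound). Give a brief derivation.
f(n) ∈ Θ(n^4 · (log n)^3)

Compare the terms by growth order. For large n, n^a · (log n)^b dominates n^a' · (log n)^b' iff a > a', or (a = a' and b > b'). Ranking the 5 terms shows the dominant one is 5 · n^4 · (log n)^3. Hence f(n) ∈ Θ(n^4 · (log n)^3).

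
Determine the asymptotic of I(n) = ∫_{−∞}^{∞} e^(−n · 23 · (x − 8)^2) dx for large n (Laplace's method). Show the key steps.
I(n) = sqrt(π/(23n))

Here φ(x) = 23 · (x − 8)^2 has its unique minimum at x* = 8 with φ(x*) = 0 and φ''(x*) = 46. Laplace's method gives
  I(n) ~ e^(−n φ(x*)) · sqrt(2π / (n · φ''(x*))) = sqrt(2π / (46n)) = sqrt(π/(23n)).
This is exact: substituting u = (x − 8)·sqrt(23n) gives I(n) = (1/sqrt(23n)) ∫_{−∞}^{∞} e^(−u^2) du = sqrt(π/(23n)).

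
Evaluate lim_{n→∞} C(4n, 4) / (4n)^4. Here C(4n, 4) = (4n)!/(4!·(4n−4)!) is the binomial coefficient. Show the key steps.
lim = 1/4! = 1/24

With N = 4n → ∞: C(N, 4) / N^4 = [N(N−1)…(N−3)] / (4! · N^4) = (1/4!) · 1 · (1 − 1/(4n)) · (1 − 2/(4n)) · (1 − 3/(4n)). Each factor → 1 as N → ∞, so the limit is 1/4! = 1/24.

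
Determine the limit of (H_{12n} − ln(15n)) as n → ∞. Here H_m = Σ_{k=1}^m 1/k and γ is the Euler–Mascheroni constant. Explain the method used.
lim = ln(4/5) + γ

By Euler-Maclaurin, H_m = ln m + γ + O(1/m). So
  H_{12n} − ln(15n) = ln(12n) + γ − ln(15n) + O(1/n)
                       = ln(12/15) + γ + O(1/n).
Hence the limit is ln(12/15) + γ (= ln(4/5)).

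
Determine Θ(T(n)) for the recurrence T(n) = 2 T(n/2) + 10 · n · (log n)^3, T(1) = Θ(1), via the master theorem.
T(n) = Θ(n · (log n)^4)

Here log_2 2 = 1 and f(n) = 10 · n · (log n)^3 = Θ(n^(log_2 2) · (log n)^3). This is the extended Case 2 of the master theorem (f matches the critical exponent up to log factors), giving T(n) = Θ(n^(log_2 2) · (log n)^(3+1)) = Θ(n · (log n)^4).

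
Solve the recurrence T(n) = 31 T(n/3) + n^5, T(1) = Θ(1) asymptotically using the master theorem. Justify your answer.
T(n) = Θ(n^5)

log_3 31 ≈ 3.126. f(n) = n^5 dominates n^(log_3 31) since 5 > 3.126, and the regularity condition a·f(n/b) = 31·(n/3)^5 = (31/243)·n^5 ≤ c·f(n) holds with c = 31/243 ≈ 0.128 < 1. So this is Case 3: T(n) = Θ(f(n)) = Θ(n^5).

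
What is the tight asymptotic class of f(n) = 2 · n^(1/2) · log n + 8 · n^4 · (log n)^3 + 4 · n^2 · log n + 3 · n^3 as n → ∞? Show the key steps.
f(n) ∈ Θ(n^4 · (log n)^3)

Compare the terms by growth order. For large n, n^a · (log n)^b dominates n^a' · (log n)^b' iff a > a', or (a = a' and b > b'). Ranking the 4 terms shows the dominant one is 8 · n^4 · (log n)^3. Hence f(n) ∈ Θ(n^4 · (log n)^3).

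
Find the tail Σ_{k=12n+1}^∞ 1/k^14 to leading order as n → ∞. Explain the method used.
Σ_{k>12n} 1/k^14 ~ 1/(13 · (12n)^13)

Compare to the integral: ∫_{12n}^∞ x^(−14) dx = [−x^(−13)/13]_{12n}^∞ = 1/((14−1)·(12n)^13). Euler-Maclaurin then gives
  Σ_{k>12n} 1/k^14 = ∫_{12n}^∞ dx/x^14 − 1/(2·(12n)^14) + O(1/(12n)^15).
(Equivalently this is ζ(14) − Σ_{k≤12n} 1/k^14.)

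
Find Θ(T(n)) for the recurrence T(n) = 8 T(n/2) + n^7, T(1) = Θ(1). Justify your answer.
T(n) = Θ(n^7)

log_2 8 ≈ 3.000. f(n) = n^7 dominates n^(log_2 8) since 7 > 3.000, and the regularity condition a·f(n/b) = 8·(n/2)^7 = (8/128)·n^7 ≤ c·f(n) holds with c = 8/128 ≈ 0.0625 < 1. So this is Case 3: T(n) = Θ(f(n)) = Θ(n^7).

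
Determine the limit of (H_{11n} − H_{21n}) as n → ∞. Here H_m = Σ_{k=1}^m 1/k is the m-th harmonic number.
lim = ln(11/21)

Euler-Maclaurin gives H_m = ln m + γ + 1/(2m) + O(1/m^2). The γ and O(1/m) terms cancel in the difference:
  H_{11n} − H_{21n} = ln(11n) − ln(21n) + O(1/n) = ln(11/21) + O(1/n).
Hence the limit is ln(11/21).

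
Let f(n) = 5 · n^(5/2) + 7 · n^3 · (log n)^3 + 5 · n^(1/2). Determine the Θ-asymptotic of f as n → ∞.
f(n) ∈ Θ(n^3 · (log n)^3)

Compare the terms by growth order. For large n, n^a · (log n)^b dominates n^a' · (log n)^b' iff a > a', or (a = a' and b > b'). Ranking the 3 terms shows the dominant one is 7 · n^3 · (log n)^3. Hence f(n) ∈ Θ(n^3 · (log n)^3).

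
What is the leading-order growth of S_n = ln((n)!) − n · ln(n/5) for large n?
S_n ~ n · (ln 5 − 1) + O(ln n)

Stirling: ln((n)!) = n ln(n) − n + O(ln n).
  S_n = n ln(n) − n − n ln(n/5) + O(ln n)
      = n ln(n) − n ln n + n ln 5 − n + O(ln n)
      = n ln 5 − n + O(ln n)
      = n (ln 5 − 1) + O(ln n).
Numerically ln(5) − 1 ≈ 0.6094.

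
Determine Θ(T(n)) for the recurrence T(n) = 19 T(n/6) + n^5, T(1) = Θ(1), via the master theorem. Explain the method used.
T(n) = Θ(n^5)

log_6 19 ≈ 1.643. f(n) = n^5 dominates n^(log_6 19) since 5 > 1.643, and the regularity condition a·f(n/b) = 19·(n/6)^5 = (19/7776)·n^5 ≤ c·f(n) holds with c = 19/7776 ≈ 0.00244 < 1. So this is Case 3: T(n) = Θ(f(n)) = Θ(n^5).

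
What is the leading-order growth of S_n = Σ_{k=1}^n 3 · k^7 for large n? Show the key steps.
S_n ~ 3 · n^8 / 8

By integral comparison (Euler-Maclaurin), Σ_{k=1}^n 3 · k^7 = 3 · ∫_0^n x^7 dx + O(n^7) = 3 · n^8/8 + O(n^7). (Equivalently, Faulhaber's formula gives the same leading term.)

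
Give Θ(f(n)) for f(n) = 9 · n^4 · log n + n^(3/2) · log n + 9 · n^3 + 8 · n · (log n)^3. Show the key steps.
f(n) ∈ Θ(n^4 · log n)

Compare the terms by growth order. For large n, n^a · (log n)^b dominates n^a' · (log n)^b' iff a > a', or (a = a' and b > b'). Ranking the 4 terms shows the dominant one is 9 · n^4 · log n. Hence f(n) ∈ Θ(n^4 · log n).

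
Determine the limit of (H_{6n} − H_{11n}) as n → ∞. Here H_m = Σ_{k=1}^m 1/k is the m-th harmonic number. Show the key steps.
lim = ln(6/11)

Euler-Maclaurin gives H_m = ln m + γ + 1/(2m) + O(1/m^2). The γ and O(1/m) terms cancel in the difference:
  H_{6n} − H_{11n} = ln(6n) − ln(11n) + O(1/n) = ln(6/11) + O(1/n).
Hence the limit is ln(6/11).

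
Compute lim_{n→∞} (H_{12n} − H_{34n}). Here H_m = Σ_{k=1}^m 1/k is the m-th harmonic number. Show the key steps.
lim = ln(12/34) = ln(6/17)

Euler-Maclaurin gives H_m = ln m + γ + 1/(2m) + O(1/m^2). The γ and O(1/m) terms cancel in the difference:
  H_{12n} − H_{34n} = ln(12n) − ln(34n) + O(1/n) = ln(12/34) + O(1/n).
Hence the limit is ln(12/34) = ln(6/17).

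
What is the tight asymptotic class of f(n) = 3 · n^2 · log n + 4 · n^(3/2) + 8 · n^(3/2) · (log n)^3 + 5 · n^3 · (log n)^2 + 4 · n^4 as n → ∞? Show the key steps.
f(n) ∈ Θ(n^4)

Compare the terms by growth order. For large n, n^a · (log n)^b dominates n^a' · (log n)^b' iff a > a', or (a = a' and b > b'). Ranking the 5 terms shows the dominant one is 4 · n^4. Hence f(n) ∈ Θ(n^4).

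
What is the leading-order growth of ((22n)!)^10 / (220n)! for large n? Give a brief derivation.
((22n)!)^10/(220n)! ~ ((2π·22n)^(9/2) / sqrt(10)) · 10^(−10·22n)  →  0

Write N = 22n. Stirling: N! ~ sqrt(2π N)(N/e)^N and (10N)! ~ sqrt(2π·10N)·(10N/e)^(10N).
  (N!)^10/(10N)! ~ (2π N)^(10/2) (N/e)^(10N) / [sqrt(2π·10N) (10N/e)^(10N)]
     = (2π N)^(10/2) / sqrt(2π·10N) · (N/(10N))^(10N)
     = (2π N)^((10−1)/2) / sqrt(10) · 10^(−10N).
Since 10^10 > 1, the factor 10^(−10N) decays exponentially, so the ratio → 0. Substituting N = 22n gives the stated form.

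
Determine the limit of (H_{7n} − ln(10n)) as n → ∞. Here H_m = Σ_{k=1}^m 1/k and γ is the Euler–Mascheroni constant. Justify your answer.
lim = ln(7/10) + γ

By Euler-Maclaurin, H_m = ln m + γ + O(1/m). So
  H_{7n} − ln(10n) = ln(7n) + γ − ln(10n) + O(1/n)
                       = ln(7/10) + γ + O(1/n).
Hence the limit is ln(7/10) + γ.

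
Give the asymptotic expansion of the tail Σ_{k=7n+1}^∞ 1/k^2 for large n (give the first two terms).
Σ_{k>7n} 1/k^2 = 1/(1 · (7n)) − 1/(2 · (7n)^2) + O(1/(7n)^3)

Compare to the integral: ∫_{7n}^∞ x^(−2) dx = [−x^(−1)/1]_{7n}^∞ = 1/((2−1)·(7n)). The Euler-Maclaurin correction adds −f(7n)/2 = −1/(2·(7n)^2). Euler-Maclaurin then gives
  Σ_{k>7n} 1/k^2 = ∫_{7n}^∞ dx/x^2 − 1/(2·(7n)^2) + O(1/(7n)^3).
(Equivalently this is ζ(2) − Σ_{k≤7n} 1/k^2.)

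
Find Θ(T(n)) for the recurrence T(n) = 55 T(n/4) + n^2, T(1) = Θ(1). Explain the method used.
T(n) = Θ(n^(log_4 55))

Master theorem: compare f(n) = n^2 to n^(log_4 55) where log_4 55 ≈ 2.891. Since 2 < log_4 55, we have f(n) = O(n^(log_4 55 − ε)) for some ε > 0 — Case 1. Hence T(n) = Θ(n^(log_4 55)).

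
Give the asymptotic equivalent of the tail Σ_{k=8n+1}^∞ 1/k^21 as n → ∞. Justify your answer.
Σ_{k>8n} 1/k^21 ~ 1/(20 · (8n)^20)

Compare to the integral: ∫_{8n}^∞ x^(−21) dx = [−x^(−20)/20]_{8n}^∞ = 1/((21−1)·(8n)^20). Euler-Maclaurin then gives
  Σ_{k>8n} 1/k^21 = ∫_{8n}^∞ dx/x^21 − 1/(2·(8n)^21) + O(1/(8n)^22).
(Equivalently this is ζ(21) − Σ_{k≤8n} 1/k^21.)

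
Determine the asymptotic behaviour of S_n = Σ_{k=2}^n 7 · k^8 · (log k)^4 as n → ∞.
S_n ~ 7 · n^9 · (log n)^4 / 9

By integral comparison, S_n = ∫_1^n 7 · x^8 · (log x)^4 dx + O(n^8 · (log n)^4). For the integral, the leading term of ∫_1^n x^8 (log x)^4 dx is n^9/9 · (log n)^4 (by repeated integration by parts; each step lowers the log-exponent and produces a relatively O(1/log n) correction). Hence S_n ~ 7 · n^9 · (log n)^4 / 9.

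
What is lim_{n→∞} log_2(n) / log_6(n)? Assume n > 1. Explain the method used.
lim = ln(6) / ln(2) = log_2(6)

Change of base: log_2(n) = ln n / ln 2 and log_6(n) = ln n / ln 6. The ratio is (ln n / ln 2) · (ln 6 / ln n) = ln 6 / ln 2, a constant independent of n. So the limit is ln 6 / ln 2 = log_2(6).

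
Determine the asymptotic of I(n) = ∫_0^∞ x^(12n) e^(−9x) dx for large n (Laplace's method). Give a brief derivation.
I(n) ~ (sqrt(2π·12n) / 9) · (12n/(9e))^(12n)

Write the integrand as exp(12n ln x − 9x) and set f(x) = 12n ln x − 9x. Then f'(x) = 12n/x − 9 = 0 at x* = 12n/9, and f''(x*) = −12n/x*^2 = −9^2/(12n). Laplace's method (interior maximum) gives
  I(n) ~ e^(f(x*)) · sqrt(2π / |f''(x*)|)
        = exp(12n ln(12n/9) − 12n) · sqrt(2π · 12n / 9^2)
        = (12n/9)^(12n) e^(−12n) · sqrt(2π·12n) / 9
        = (sqrt(2π·12n) / 9) · (12n/(9e))^(12n).
This matches Γ(12n+1)/9^(12n+1) with Stirling applied to Γ.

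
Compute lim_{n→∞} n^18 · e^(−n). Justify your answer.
lim = 0

Exponentials with base > 1 dominate every fixed polynomial: for any fixed c, n^c / e^n → 0 as n → ∞ (e.g. by the ratio test, or since e^n grows faster than any power of n). Hence n^18 · e^(−n) = n^18 / e^n → 0.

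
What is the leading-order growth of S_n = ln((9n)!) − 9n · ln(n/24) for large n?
S_n ~ 9n · (ln 216 − 1) + O(ln n)

Stirling: ln((9n)!) = 9n ln(9n) − 9n + O(ln n).
  S_n = 9n ln(9n) − 9n − 9n ln(n/24) + O(ln n)
      = 9n ln(9n) − 9n ln n + 9n ln 24 − 9n + O(ln n)
      = 9n ln 9 + 9n ln 24 − 9n + O(ln n)
      = 9n (ln 216 − 1) + O(ln n).
Numerically ln(216) − 1 ≈ 4.3753.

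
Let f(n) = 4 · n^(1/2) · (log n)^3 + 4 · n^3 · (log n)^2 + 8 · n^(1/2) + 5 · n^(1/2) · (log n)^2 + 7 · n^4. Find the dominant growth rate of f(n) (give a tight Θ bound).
f(n) ∈ Θ(n^4)

Compare the terms by growth order. For large n, n^a · (log n)^b dominates n^a' · (log n)^b' iff a > a', or (a = a' and b > b'). Ranking the 5 terms shows the dominant one is 7 · n^4. Hence f(n) ∈ Θ(n^4).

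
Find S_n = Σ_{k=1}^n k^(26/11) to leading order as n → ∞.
S_n ~ (11/37) · n^(37/11)

Integral comparison: Σ_{k=1}^n k^(26/11) = ∫_0^n x^(26/11) dx + O(n^(26/11)). The integral is n^(1 + 26/11) / (1 + 26/11) = n^((26+11)/11) / ((26+11)/11) = (11/37) · n^(37/11).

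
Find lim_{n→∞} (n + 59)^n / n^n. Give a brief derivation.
lim = e^59

Rewrite as (1 + 59/n)^(n). By the standard limit (1 + x/n)^n → e^x, we have (1 + 59/n)^n → e^59, and raising to the 1st power gives e^59.
More precisely, ln[(1 + 59/n)^(n)] = n · ln(1 + 59/n) = n · (59/n + O(1/n^2)) = 59 + O(1/n) → 59.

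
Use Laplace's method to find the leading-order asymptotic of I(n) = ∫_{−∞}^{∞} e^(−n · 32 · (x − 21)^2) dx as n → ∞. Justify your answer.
I(n) = sqrt(π/(32n))

Here φ(x) = 32 · (x − 21)^2 has its unique minimum at x* = 21 with φ(x*) = 0 and φ''(x*) = 64. Laplace's method gives
  I(n) ~ e^(−n φ(x*)) · sqrt(2π / (n · φ''(x*))) = sqrt(2π / (64n)) = sqrt(π/(32n)).
This is exact: substituting u = (x − 21)·sqrt(32n) gives I(n) = (1/sqrt(32n)) ∫_{−∞}^{∞} e^(−u^2) du = sqrt(π/(32n)).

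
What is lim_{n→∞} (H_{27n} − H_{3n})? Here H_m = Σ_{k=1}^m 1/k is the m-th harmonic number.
lim = ln(27/3) = ln 9

Euler-Maclaurin gives H_m = ln m + γ + 1/(2m) + O(1/m^2). The γ and O(1/m) terms cancel in the difference:
  H_{27n} − H_{3n} = ln(27n) − ln(3n) + O(1/n) = ln(27/3) + O(1/n).
Hence the limit is ln(27/3) = ln 9.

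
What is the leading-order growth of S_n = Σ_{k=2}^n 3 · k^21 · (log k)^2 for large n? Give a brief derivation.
S_n ~ 3 · n^22 · (log n)^2 / 22

By integral comparison, S_n = ∫_1^n 3 · x^21 · (log x)^2 dx + O(n^21 · (log n)^2). For the integral, the leading term of ∫_1^n x^21 (log x)^2 dx is n^22/22 · (log n)^2 (by repeated integration by parts; each step lowers the log-exponent and produces a relatively O(1/log n) correction). Hence S_n ~ 3 · n^22 · (log n)^2 / 22.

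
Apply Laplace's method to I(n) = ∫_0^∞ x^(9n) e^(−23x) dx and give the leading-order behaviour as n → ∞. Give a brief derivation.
I(n) ~ (sqrt(2π·9n) / 23) · (9n/(23e))^(9n)

Write the integrand as exp(9n ln x − 23x) and set f(x) = 9n ln x − 23x. Then f'(x) = 9n/x − 23 = 0 at x* = 9n/23, and f''(x*) = −9n/x*^2 = −23^2/(9n). Laplace's method (interior maximum) gives
  I(n) ~ e^(f(x*)) · sqrt(2π / |f''(x*)|)
        = exp(9n ln(9n/23) − 9n) · sqrt(2π · 9n / 23^2)
        = (9n/23)^(9n) e^(−9n) · sqrt(2π·9n) / 23
        = (sqrt(2π·9n) / 23) · (9n/(23e))^(9n).
This matches Γ(9n+1)/23^(9n+1) with Stirling applied to Γ.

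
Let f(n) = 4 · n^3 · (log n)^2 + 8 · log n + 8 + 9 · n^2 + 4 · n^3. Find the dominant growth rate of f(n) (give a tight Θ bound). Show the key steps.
f(n) ∈ Θ(n^3 · (log n)^2)

Compare the terms by growth order. For large n, n^a · (log n)^b dominates n^a' · (log n)^b' iff a > a', or (a = a' and b > b'). Ranking the 5 terms shows the dominant one is 4 · n^3 · (log n)^2. Hence f(n) ∈ Θ(n^3 · (log n)^2).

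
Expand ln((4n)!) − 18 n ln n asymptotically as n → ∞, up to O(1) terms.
ln((4n)!) − 18 n ln n = −14 n ln n + 4(ln 4 − 1) n + (1/2) ln(2π·4n) + O(1/n)

Stirling: ln((4n)!) = 4n ln(4n) − 4n + (1/2) ln(2π·4n) + O(1/n).
Expand 4n ln(4n) = 4n (ln n + ln 4) = 4n ln n + 4n ln 4.
Subtract 18n ln n: leading term is (4 − 18) n ln n = −14 n ln n. The next term is 4n ln 4 − 4n = 4(ln 4 − 1) n. Then the (1/2) ln(2π·4n) correction.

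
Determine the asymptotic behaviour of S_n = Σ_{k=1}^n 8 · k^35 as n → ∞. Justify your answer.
S_n ~ 2 · n^36 / 9

By integral comparison (Euler-Maclaurin), Σ_{k=1}^n 8 · k^35 = 8 · ∫_0^n x^35 dx + O(n^35) = 8 · n^36/36 = 2 · n^36 / 9 + O(n^35). (Equivalently, Faulhaber's formula gives the same leading term.)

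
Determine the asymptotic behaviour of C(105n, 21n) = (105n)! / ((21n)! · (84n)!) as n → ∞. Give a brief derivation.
C(105n, 21n) ~ (3125/256)^(21n) · sqrt(5/(8π·21n))

Write N = 21n. Apply Stirling to each factorial:
  (5N)! ~ sqrt(2π·5N) · (5N/e)^(5N),
  N! ~ sqrt(2π N) · (N/e)^N,
  (4N)! ~ sqrt(2π·4N) · (4N/e)^(4N).
The exponential factors combine to (5N)^(5N) / (N^N · (4N)^(4N)) = 5^(5N)/4^(4N) = (5^5/4^4)^N = (3125/256)^N.
The square-root prefactors combine to sqrt(2π·5N) / (sqrt(2π N)·sqrt(2π·4N)) = sqrt(5 / (2π·4·N)) = sqrt(5/(8π·21n)).
Substituting N = 21n: C(105n, 21n) ~ (3125/256)^(21n) · sqrt(5/(8π·21n)).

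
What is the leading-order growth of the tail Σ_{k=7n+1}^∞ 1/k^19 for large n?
Σ_{k>7n} 1/k^19 ~ 1/(18 · (7n)^18)

Compare to the integral: ∫_{7n}^∞ x^(−19) dx = [−x^(−18)/18]_{7n}^∞ = 1/((19−1)·(7n)^18). Euler-Maclaurin then gives
  Σ_{k>7n} 1/k^19 = ∫_{7n}^∞ dx/x^19 − 1/(2·(7n)^19) + O(1/(7n)^20).
(Equivalently this is ζ(19) − Σ_{k≤7n} 1/k^19.)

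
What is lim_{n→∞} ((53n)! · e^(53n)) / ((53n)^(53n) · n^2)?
lim = 0

Stirling: (53n)! ~ sqrt(2π·53n) · (53n/e)^(53n). Hence
  (53n)! · e^(53n) / (53n)^(53n) ~ sqrt(2π·53n).
Dividing by n^2: sqrt(2π·53n) / n^2 = sqrt(2π·53) · n^((1−4)/2), so the expression behaves like sqrt(2π·53) · n^((1−4)/2) → 0.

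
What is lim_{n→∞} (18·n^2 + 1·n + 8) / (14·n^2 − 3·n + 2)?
lim = 18/14 = 9/7

For large n the leading n^2 terms dominate both numerator and denominator. Dividing top and bottom by n^2, every other term tends to 0, leaving 18/14 = 9/7.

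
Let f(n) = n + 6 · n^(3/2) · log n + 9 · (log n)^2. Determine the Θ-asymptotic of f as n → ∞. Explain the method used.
f(n) ∈ Θ(n^(3/2) · log n)

Compare the terms by growth order. For large n, n^a · (log n)^b dominates n^a' · (log n)^b' iff a > a', or (a = a' and b > b'). Ranking the 3 terms shows the dominant one is 6 · n^(3/2) · log n. Hence f(n) ∈ Θ(n^(3/2) · log n).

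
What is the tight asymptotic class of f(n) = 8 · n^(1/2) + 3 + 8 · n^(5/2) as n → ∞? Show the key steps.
f(n) ∈ Θ(n^(5/2))

Compare the terms by growth order. For large n, n^a · (log n)^b dominates n^a' · (log n)^b' iff a > a', or (a = a' and b > b'). Ranking the 3 terms shows the dominant one is 8 · n^(5/2). Hence f(n) ∈ Θ(n^(5/2)).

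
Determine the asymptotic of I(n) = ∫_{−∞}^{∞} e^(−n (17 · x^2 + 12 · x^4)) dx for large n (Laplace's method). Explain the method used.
I(n) ~ sqrt(π/(17n))

φ(x) = 17 · x^2 + 12 · x^4 has its unique global minimum at x* = 0 (since φ'(x) = 34x + 48x^3 = 0 only at x = 0 for real x with both coefficients positive, and φ → ∞ as |x| → ∞). At x* = 0, φ(0) = 0 and φ''(0) = 34. Laplace's method then gives
  I(n) ~ sqrt(2π / (n · φ''(0))) · e^(−n φ(0)) = sqrt(2π / (34n)) = sqrt(π/(17n)).
The 12 · x^4 term contributes only at subleading order (an O(1/n) relative correction).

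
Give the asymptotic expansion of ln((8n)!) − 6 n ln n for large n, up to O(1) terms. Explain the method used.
ln((8n)!) − 6 n ln n = 2 n ln n + 8(ln 8 − 1) n + (1/2) ln(2π·8n) + O(1/n)

Stirling: ln((8n)!) = 8n ln(8n) − 8n + (1/2) ln(2π·8n) + O(1/n).
Expand 8n ln(8n) = 8n (ln n + ln 8) = 8n ln n + 8n ln 8.
Subtract 6n ln n: leading term is (8 − 6) n ln n = 2 n ln n. The next term is 8n ln 8 − 8n = 8(ln 8 − 1) n. Then the (1/2) ln(2π·8n) correction.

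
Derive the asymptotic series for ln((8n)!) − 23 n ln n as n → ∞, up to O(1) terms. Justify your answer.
ln((8n)!) − 23 n ln n = −15 n ln n + 8(ln 8 − 1) n + (1/2) ln(2π·8n) + O(1/n)

Stirling: ln((8n)!) = 8n ln(8n) − 8n + (1/2) ln(2π·8n) + O(1/n).
Expand 8n ln(8n) = 8n (ln n + ln 8) = 8n ln n + 8n ln 8.
Subtract 23n ln n: leading term is (8 − 23) n ln n = −15 n ln n. The next term is 8n ln 8 − 8n = 8(ln 8 − 1) n. Then the (1/2) ln(2π·8n) correction.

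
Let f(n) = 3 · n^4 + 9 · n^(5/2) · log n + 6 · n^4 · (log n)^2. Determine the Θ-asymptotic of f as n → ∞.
f(n) ∈ Θ(n^4 · (log n)^2)

Compare the terms by growth order. For large n, n^a · (log n)^b dominates n^a' · (log n)^b' iff a > a', or (a = a' and b > b'). Ranking the 3 terms shows the dominant one is 6 · n^4 · (log n)^2. Hence f(n) ∈ Θ(n^4 · (log n)^2).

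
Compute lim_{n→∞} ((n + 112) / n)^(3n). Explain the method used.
lim = e^336

Rewrite as (1 + 112/n)^(3n). By the standard limit (1 + x/n)^n → e^x, we have (1 + 112/n)^n → e^112, and raising to the 3rd power gives e^336.
More precisely, ln[(1 + 112/n)^(3n)] = 3n · ln(1 + 112/n) = 3n · (112/n + O(1/n^2)) = 336 + O(1/n) → 336.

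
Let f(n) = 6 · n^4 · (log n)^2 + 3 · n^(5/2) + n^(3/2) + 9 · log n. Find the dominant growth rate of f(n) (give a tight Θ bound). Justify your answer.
f(n) ∈ Θ(n^4 · (log n)^2)

Compare the terms by growth order. For large n, n^a · (log n)^b dominates n^a' · (log n)^b' iff a > a', or (a = a' and b > b'). Ranking the 4 terms shows the dominant one is 6 · n^4 · (log n)^2. Hence f(n) ∈ Θ(n^4 · (log n)^2).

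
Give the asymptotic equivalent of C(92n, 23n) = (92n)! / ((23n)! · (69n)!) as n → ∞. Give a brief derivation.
C(92n, 23n) ~ (256/27)^(23n) · sqrt(2/(3π·23n))

Write N = 23n. Apply Stirling to each factorial:
  (4N)! ~ sqrt(2π·4N) · (4N/e)^(4N),
  N! ~ sqrt(2π N) · (N/e)^N,
  (3N)! ~ sqrt(2π·3N) · (3N/e)^(3N).
The exponential factors combine to (4N)^(4N) / (N^N · (3N)^(3N)) = 4^(4N)/3^(3N) = (4^4/3^3)^N = (256/27)^N.
The square-root prefactors combine to sqrt(2π·4N) / (sqrt(2π N)·sqrt(2π·3N)) = sqrt(4 / (2π·3·N)) = sqrt(2/(3π·23n)).
Substituting N = 23n: C(92n, 23n) ~ (256/27)^(23n) · sqrt(2/(3π·23n)).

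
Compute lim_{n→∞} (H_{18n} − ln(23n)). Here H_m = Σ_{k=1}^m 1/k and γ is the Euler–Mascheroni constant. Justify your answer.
lim = ln(18/23) + γ

By Euler-Maclaurin, H_m = ln m + γ + O(1/m). So
  H_{18n} − ln(23n) = ln(18n) + γ − ln(23n) + O(1/n)
                       = ln(18/23) + γ + O(1/n).
Hence the limit is ln(18/23) + γ.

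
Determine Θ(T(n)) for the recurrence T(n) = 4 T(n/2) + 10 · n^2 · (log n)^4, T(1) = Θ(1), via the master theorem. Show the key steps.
T(n) = Θ(n^2 · (log n)^5)

Here log_2 4 = 2 and f(n) = 10 · n^2 · (log n)^4 = Θ(n^(log_2 4) · (log n)^4). This is the extended Case 2 of the master theorem (f matches the critical exponent up to log factors), giving T(n) = Θ(n^(log_2 4) · (log n)^(4+1)) = Θ(n^2 · (log n)^5).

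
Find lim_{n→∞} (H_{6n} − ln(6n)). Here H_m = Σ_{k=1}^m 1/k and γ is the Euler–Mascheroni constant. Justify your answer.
lim = γ

By Euler-Maclaurin, H_m = ln m + γ + O(1/m). So
  H_{6n} − ln(6n) = ln(6n) + γ − ln(6n) + O(1/n)
                       = ln(6/6) + γ + O(1/n).
Hence the limit is γ (since ln 1 = 0).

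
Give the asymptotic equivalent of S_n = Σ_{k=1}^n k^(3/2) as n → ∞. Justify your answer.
S_n ~ (2/5) · n^(5/2)

Integral comparison: Σ_{k=1}^n k^(3/2) = ∫_0^n x^(3/2) dx + O(n^(3/2)). The integral is n^(1 + 3/2) / (1 + 3/2) = n^((3+2)/2) / ((3+2)/2) = (2/5) · n^(5/2).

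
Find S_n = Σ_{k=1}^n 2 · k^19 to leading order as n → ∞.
S_n ~ n^20 / 10

By integral comparison (Euler-Maclaurin), Σ_{k=1}^n 2 · k^19 = 2 · ∫_0^n x^19 dx + O(n^19) = 2 · n^20/20 = n^20 / 10 + O(n^19). (Equivalently, Faulhaber's formula gives the same leading term.)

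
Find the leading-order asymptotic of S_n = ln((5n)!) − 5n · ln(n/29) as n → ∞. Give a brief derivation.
S_n ~ 5n · (ln 145 − 1) + O(ln n)

Stirling: ln((5n)!) = 5n ln(5n) − 5n + O(ln n).
  S_n = 5n ln(5n) − 5n − 5n ln(n/29) + O(ln n)
      = 5n ln(5n) − 5n ln n + 5n ln 29 − 5n + O(ln n)
      = 5n ln 5 + 5n ln 29 − 5n + O(ln n)
      = 5n (ln 145 − 1) + O(ln n).
Numerically ln(145) − 1 ≈ 3.9767.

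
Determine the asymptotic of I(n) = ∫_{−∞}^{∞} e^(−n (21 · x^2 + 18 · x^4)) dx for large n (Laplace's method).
I(n) ~ sqrt(π/(21n))

φ(x) = 21 · x^2 + 18 · x^4 has its unique global minimum at x* = 0 (since φ'(x) = 42x + 72x^3 = 0 only at x = 0 for real x with both coefficients positive, and φ → ∞ as |x| → ∞). At x* = 0, φ(0) = 0 and φ''(0) = 42. Laplace's method then gives
  I(n) ~ sqrt(2π / (n · φ''(0))) · e^(−n φ(0)) = sqrt(2π / (42n)) = sqrt(π/(21n)).
The 18 · x^4 term contributes only at subleading order (an O(1/n) relative correction).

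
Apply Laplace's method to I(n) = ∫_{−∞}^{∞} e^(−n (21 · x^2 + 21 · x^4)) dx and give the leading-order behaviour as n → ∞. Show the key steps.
I(n) ~ sqrt(π/(21n))

φ(x) = 21 · x^2 + 21 · x^4 has its unique global minimum at x* = 0 (since φ'(x) = 42x + 84x^3 = 0 only at x = 0 for real x with both coefficients positive, and φ → ∞ as |x| → ∞). At x* = 0, φ(0) = 0 and φ''(0) = 42. Laplace's method then gives
  I(n) ~ sqrt(2π / (n · φ''(0))) · e^(−n φ(0)) = sqrt(2π / (42n)) = sqrt(π/(21n)).
The 21 · x^4 term contributes only at subleading order (an O(1/n) relative correction).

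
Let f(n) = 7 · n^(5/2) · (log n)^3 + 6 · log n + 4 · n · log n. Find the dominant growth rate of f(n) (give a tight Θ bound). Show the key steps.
f(n) ∈ Θ(n^(5/2) · (log n)^3)

Compare the terms by growth order. For large n, n^a · (log n)^b dominates n^a' · (log n)^b' iff a > a', or (a = a' and b > b'). Ranking the 3 terms shows the dominant one is 7 · n^(5/2) · (log n)^3. Hence f(n) ∈ Θ(n^(5/2) · (log n)^3).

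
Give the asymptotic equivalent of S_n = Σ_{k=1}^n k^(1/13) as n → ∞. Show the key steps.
S_n ~ (13/14) · n^(14/13)

Integral comparison: Σ_{k=1}^n k^(1/13) = ∫_0^n x^(1/13) dx + O(n^(1/13)). The integral is n^(1 + 1/13) / (1 + 1/13) = n^((1+13)/13) / ((1+13)/13) = (13/14) · n^(14/13).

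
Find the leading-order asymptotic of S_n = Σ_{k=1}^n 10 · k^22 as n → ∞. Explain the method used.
S_n ~ 10 · n^23 / 23

By integral comparison (Euler-Maclaurin), Σ_{k=1}^n 10 · k^22 = 10 · ∫_0^n x^22 dx + O(n^22) = 10 · n^23/23 + O(n^22). (Equivalently, Faulhaber's formula gives the same leading term.)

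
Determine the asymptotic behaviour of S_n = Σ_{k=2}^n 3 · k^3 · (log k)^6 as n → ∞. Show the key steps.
S_n ~ 3 · n^4 · (log n)^6 / 4

By integral comparison, S_n = ∫_1^n 3 · x^3 · (log x)^6 dx + O(n^3 · (log n)^6). For the integral, the leading term of ∫_1^n x^3 (log x)^6 dx is n^4/4 · (log n)^6 (by repeated integration by parts; each step lowers the log-exponent and produces a relatively O(1/log n) correction). Hence S_n ~ 3 · n^4 · (log n)^6 / 4.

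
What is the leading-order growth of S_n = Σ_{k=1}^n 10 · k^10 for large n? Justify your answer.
S_n ~ 10 · n^11 / 11

By integral comparison (Euler-Maclaurin), Σ_{k=1}^n 10 · k^10 = 10 · ∫_0^n x^10 dx + O(n^10) = 10 · n^11/11 + O(n^10). (Equivalently, Faulhaber's formula gives the same leading term.)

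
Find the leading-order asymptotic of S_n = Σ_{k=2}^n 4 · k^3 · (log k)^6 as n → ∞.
S_n ~ n^4 · (log n)^6

By integral comparison, S_n = ∫_1^n 4 · x^3 · (log x)^6 dx + O(n^3 · (log n)^6). For the integral, the leading term of ∫_1^n x^3 (log x)^6 dx is n^4/4 · (log n)^6 (by repeated integration by parts; each step lowers the log-exponent and produces a relatively O(1/log n) correction). Hence S_n ~ n^4 · (log n)^6.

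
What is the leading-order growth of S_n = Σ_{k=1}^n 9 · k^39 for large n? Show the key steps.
S_n ~ 9 · n^40 / 40

By integral comparison (Euler-Maclaurin), Σ_{k=1}^n 9 · k^39 = 9 · ∫_0^n x^39 dx + O(n^39) = 9 · n^40/40 + O(n^39). (Equivalently, Faulhaber's formula gives the same leading term.)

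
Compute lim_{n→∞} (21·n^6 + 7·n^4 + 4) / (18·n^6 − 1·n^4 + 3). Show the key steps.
lim = 21/18 = 7/6

For large n the leading n^6 terms dominate both numerator and denominator. Dividing top and bottom by n^6, every other term tends to 0, leaving 21/18 = 7/6.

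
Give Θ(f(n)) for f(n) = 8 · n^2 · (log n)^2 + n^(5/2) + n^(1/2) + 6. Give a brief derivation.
f(n) ∈ Θ(n^(5/2))

Compare the terms by growth order. For large n, n^a · (log n)^b dominates n^a' · (log n)^b' iff a > a', or (a = a' and b > b'). Ranking the 4 terms shows the dominant one is n^(5/2). Hence f(n) ∈ Θ(n^(5/2)).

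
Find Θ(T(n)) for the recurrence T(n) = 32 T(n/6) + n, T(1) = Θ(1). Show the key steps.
T(n) = Θ(n^(log_6 32))

Master theorem: compare f(n) = n to n^(log_6 32) where log_6 32 ≈ 1.934. Since 1 < log_6 32, we have f(n) = O(n^(log_6 32 − ε)) for some ε > 0 — Case 1. Hence T(n) = Θ(n^(log_6 32)).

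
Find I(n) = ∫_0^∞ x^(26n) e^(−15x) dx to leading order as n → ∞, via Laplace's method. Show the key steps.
I(n) ~ (sqrt(2π·26n) / 15) · (26n/(15e))^(26n)

Write the integrand as exp(26n ln x − 15x) and set f(x) = 26n ln x − 15x. Then f'(x) = 26n/x − 15 = 0 at x* = 26n/15, and f''(x*) = −26n/x*^2 = −15^2/(26n). Laplace's method (interior maximum) gives
  I(n) ~ e^(f(x*)) · sqrt(2π / |f''(x*)|)
        = exp(26n ln(26n/15) − 26n) · sqrt(2π · 26n / 15^2)
        = (26n/15)^(26n) e^(−26n) · sqrt(2π·26n) / 15
        = (sqrt(2π·26n) / 15) · (26n/(15e))^(26n).
This matches Γ(26n+1)/15^(26n+1) with Stirling applied to Γ.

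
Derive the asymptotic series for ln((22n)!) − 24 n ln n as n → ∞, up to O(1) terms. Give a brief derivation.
ln((22n)!) − 24 n ln n = −2 n ln n + 22(ln 22 − 1) n + (1/2) ln(2π·22n) + O(1/n)

Stirling: ln((22n)!) = 22n ln(22n) − 22n + (1/2) ln(2π·22n) + O(1/n).
Expand 22n ln(22n) = 22n (ln n + ln 22) = 22n ln n + 22n ln 22.
Subtract 24n ln n: leading term is (22 − 24) n ln n = −2 n ln n. The next term is 22n ln 22 − 22n = 22(ln 22 − 1) n. Then the (1/2) ln(2π·22n) correction.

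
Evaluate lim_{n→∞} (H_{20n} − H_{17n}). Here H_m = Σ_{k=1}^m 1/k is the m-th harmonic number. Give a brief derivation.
lim = ln(20/17)

Euler-Maclaurin gives H_m = ln m + γ + 1/(2m) + O(1/m^2). The γ and O(1/m) terms cancel in the difference:
  H_{20n} − H_{17n} = ln(20n) − ln(17n) + O(1/n) = ln(20/17) + O(1/n).
Hence the limit is ln(20/17).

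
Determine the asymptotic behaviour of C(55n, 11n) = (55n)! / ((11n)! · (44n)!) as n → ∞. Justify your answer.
C(55n, 11n) ~ (3125/256)^(11n) · sqrt(5/(8π·11n))

Write N = 11n. Apply Stirling to each factorial:
  (5N)! ~ sqrt(2π·5N) · (5N/e)^(5N),
  N! ~ sqrt(2π N) · (N/e)^N,
  (4N)! ~ sqrt(2π·4N) · (4N/e)^(4N).
The exponential factors combine to (5N)^(5N) / (N^N · (4N)^(4N)) = 5^(5N)/4^(4N) = (5^5/4^4)^N = (3125/256)^N.
The square-root prefactors combine to sqrt(2π·5N) / (sqrt(2π N)·sqrt(2π·4N)) = sqrt(5 / (2π·4·N)) = sqrt(5/(8π·11n)).
Substituting N = 11n: C(55n, 11n) ~ (3125/256)^(11n) · sqrt(5/(8π·11n)).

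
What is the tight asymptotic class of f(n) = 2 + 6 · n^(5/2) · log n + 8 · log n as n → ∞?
f(n) ∈ Θ(n^(5/2) · log n)

Compare the terms by growth order. For large n, n^a · (log n)^b dominates n^a' · (log n)^b' iff a > a', or (a = a' and b > b'). Ranking the 3 terms shows the dominant one is 6 · n^(5/2) · log n. Hence f(n) ∈ Θ(n^(5/2) · log n).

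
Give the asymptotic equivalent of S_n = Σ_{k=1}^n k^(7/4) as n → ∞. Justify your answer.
S_n ~ (4/11) · n^(11/4)

Integral comparison: Σ_{k=1}^n k^(7/4) = ∫_0^n x^(7/4) dx + O(n^(7/4)). The integral is n^(1 + 7/4) / (1 + 7/4) = n^((7+4)/4) / ((7+4)/4) = (4/11) · n^(11/4).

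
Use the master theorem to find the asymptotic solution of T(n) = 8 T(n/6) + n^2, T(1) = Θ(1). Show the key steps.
T(n) = Θ(n^2)

log_6 8 ≈ 1.161. f(n) = n^2 dominates n^(log_6 8) since 2 > 1.161, and the regularity condition a·f(n/b) = 8·(n/6)^2 = (8/36)·n^2 ≤ c·f(n) holds with c = 8/36 ≈ 0.222 < 1. So this is Case 3: T(n) = Θ(f(n)) = Θ(n^2).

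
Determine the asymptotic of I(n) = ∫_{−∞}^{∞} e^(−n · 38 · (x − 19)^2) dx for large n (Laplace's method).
I(n) = sqrt(π/(38n))

Here φ(x) = 38 · (x − 19)^2 has its unique minimum at x* = 19 with φ(x*) = 0 and φ''(x*) = 76. Laplace's method gives
  I(n) ~ e^(−n φ(x*)) · sqrt(2π / (n · φ''(x*))) = sqrt(2π / (76n)) = sqrt(π/(38n)).
This is exact: substituting u = (x − 19)·sqrt(38n) gives I(n) = (1/sqrt(38n)) ∫_{−∞}^{∞} e^(−u^2) du = sqrt(π/(38n)).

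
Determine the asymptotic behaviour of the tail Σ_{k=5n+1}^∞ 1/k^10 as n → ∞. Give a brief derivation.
Σ_{k>5n} 1/k^10 ~ 1/(9 · (5n)^9)

Compare to the integral: ∫_{5n}^∞ x^(−10) dx = [−x^(−9)/9]_{5n}^∞ = 1/((10−1)·(5n)^9). Euler-Maclaurin then gives
  Σ_{k>5n} 1/k^10 = ∫_{5n}^∞ dx/x^10 − 1/(2·(5n)^10) + O(1/(5n)^11).
(Equivalently this is ζ(10) − Σ_{k≤5n} 1/k^10.)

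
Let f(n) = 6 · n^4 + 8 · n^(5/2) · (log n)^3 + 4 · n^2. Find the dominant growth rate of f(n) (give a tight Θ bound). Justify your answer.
f(n) ∈ Θ(n^4)

Compare the terms by growth order. For large n, n^a · (log n)^b dominates n^a' · (log n)^b' iff a > a', or (a = a' and b > b'). Ranking the 3 terms shows the dominant one is 6 · n^4. Hence f(n) ∈ Θ(n^4).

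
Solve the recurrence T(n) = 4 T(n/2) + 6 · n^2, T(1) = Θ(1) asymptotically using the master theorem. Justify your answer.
T(n) = Θ(n^2 log n)

log_2 4 = 2, and f(n) = 6 · n^2 = Θ(n^(log_2 4)). This is Case 2 of the master theorem: T(n) = Θ(f(n) · log n) = Θ(n^2 log n).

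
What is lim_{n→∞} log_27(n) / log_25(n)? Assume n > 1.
lim = ln(25) / ln(27) = log_27(25)

Change of base: log_27(n) = ln n / ln 27 and log_25(n) = ln n / ln 25. The ratio is (ln n / ln 27) · (ln 25 / ln n) = ln 25 / ln 27, a constant independent of n. So the limit is ln 25 / ln 27 = log_27(25).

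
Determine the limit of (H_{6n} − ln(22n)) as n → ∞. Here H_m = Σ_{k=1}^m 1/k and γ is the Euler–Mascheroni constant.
lim = ln(3/11) + γ

By Euler-Maclaurin, H_m = ln m + γ + O(1/m). So
  H_{6n} − ln(22n) = ln(6n) + γ − ln(22n) + O(1/n)
                       = ln(6/22) + γ + O(1/n).
Hence the limit is ln(6/22) + γ (= ln(3/11)).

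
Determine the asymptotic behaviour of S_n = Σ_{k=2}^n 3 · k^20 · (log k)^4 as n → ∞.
S_n ~ n^21 · (log n)^4 / 7

By integral comparison, S_n = ∫_1^n 3 · x^20 · (log x)^4 dx + O(n^20 · (log n)^4). For the integral, the leading term of ∫_1^n x^20 (log x)^4 dx is n^21/21 · (log n)^4 (by repeated integration by parts; each step lowers the log-exponent and produces a relatively O(1/log n) correction). Hence S_n ~ n^21 · (log n)^4 / 7.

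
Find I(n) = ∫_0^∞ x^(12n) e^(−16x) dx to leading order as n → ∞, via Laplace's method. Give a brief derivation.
I(n) ~ (sqrt(2π·12n) / 16) · (12n/(16e))^(12n)

Write the integrand as exp(12n ln x − 16x) and set f(x) = 12n ln x − 16x. Then f'(x) = 12n/x − 16 = 0 at x* = 12n/16, and f''(x*) = −12n/x*^2 = −16^2/(12n). Laplace's method (interior maximum) gives
  I(n) ~ e^(f(x*)) · sqrt(2π / |f''(x*)|)
        = exp(12n ln(12n/16) − 12n) · sqrt(2π · 12n / 16^2)
        = (12n/16)^(12n) e^(−12n) · sqrt(2π·12n) / 16
        = (sqrt(2π·12n) / 16) · (12n/(16e))^(12n).
This matches Γ(12n+1)/16^(12n+1) with Stirling applied to Γ.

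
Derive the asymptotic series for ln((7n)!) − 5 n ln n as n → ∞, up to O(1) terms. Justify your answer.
ln((7n)!) − 5 n ln n = 2 n ln n + 7(ln 7 − 1) n + (1/2) ln(2π·7n) + O(1/n)

Stirling: ln((7n)!) = 7n ln(7n) − 7n + (1/2) ln(2π·7n) + O(1/n).
Expand 7n ln(7n) = 7n (ln n + ln 7) = 7n ln n + 7n ln 7.
Subtract 5n ln n: leading term is (7 − 5) n ln n = 2 n ln n. The next term is 7n ln 7 − 7n = 7(ln 7 − 1) n. Then the (1/2) ln(2π·7n) correction.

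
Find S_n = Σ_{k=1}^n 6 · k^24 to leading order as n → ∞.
S_n ~ 6 · n^25 / 25

By integral comparison (Euler-Maclaurin), Σ_{k=1}^n 6 · k^24 = 6 · ∫_0^n x^24 dx + O(n^24) = 6 · n^25/25 + O(n^24). (Equivalently, Faulhaber's formula gives the same leading term.)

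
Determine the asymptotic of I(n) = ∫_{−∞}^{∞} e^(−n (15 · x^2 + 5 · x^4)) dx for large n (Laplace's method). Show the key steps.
I(n) ~ sqrt(π/(15n))

φ(x) = 15 · x^2 + 5 · x^4 has its unique global minimum at x* = 0 (since φ'(x) = 30x + 20x^3 = 0 only at x = 0 for real x with both coefficients positive, and φ → ∞ as |x| → ∞). At x* = 0, φ(0) = 0 and φ''(0) = 30. Laplace's method then gives
  I(n) ~ sqrt(2π / (n · φ''(0))) · e^(−n φ(0)) = sqrt(2π / (30n)) = sqrt(π/(15n)).
The 5 · x^4 term contributes only at subleading order (an O(1/n) relative correction).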